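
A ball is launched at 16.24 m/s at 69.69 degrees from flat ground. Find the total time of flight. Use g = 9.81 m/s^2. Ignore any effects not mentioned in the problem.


T = 2*v*sin(theta)/g
sin(theta) = sin(69.69 deg) = 0.9378
T = 2*16.24*0.9378 / 9.81
T = 30.4607 / 9.81 = 3.1051 s

3.1051 s


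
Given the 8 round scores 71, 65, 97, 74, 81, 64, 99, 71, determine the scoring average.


Average = sum / n
Sum = 622
Average = 622 / 8 = 77.75

77.75


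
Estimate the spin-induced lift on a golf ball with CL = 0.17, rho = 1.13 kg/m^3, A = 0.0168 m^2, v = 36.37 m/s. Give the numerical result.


FM = 0.5 * CL * rho * A * v^2
FM = 0.5 * 0.17 * 1.13 * 0.0168 * 36.37^2
v^2 = 1322.7769
FM = 0.5 * 0.17 * 1.13 * 0.0168 * 1322.7769 = 2.1345 N

2.1345 N


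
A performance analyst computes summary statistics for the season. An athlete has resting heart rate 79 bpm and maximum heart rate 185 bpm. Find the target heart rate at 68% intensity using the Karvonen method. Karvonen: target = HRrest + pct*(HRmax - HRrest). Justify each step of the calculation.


Target = HRrest + pct*(HRmax - HRrest)
Heart rate reserve = HRmax - HRrest = 185 - 79 = 106 bpm
Fraction = 68% = 0.68
Target = 79 + 0.68 * 106
Target = 79 + 72.08 = 151.08 bpm

151.08 bpm


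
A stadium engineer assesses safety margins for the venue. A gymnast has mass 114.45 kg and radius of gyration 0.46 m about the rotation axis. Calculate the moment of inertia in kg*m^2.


I = m * k^2
I = 114.45 * 0.46^2
I = 114.45 * 0.2116 = 24.2176 kg*m^2

24.2176 kg*m^2


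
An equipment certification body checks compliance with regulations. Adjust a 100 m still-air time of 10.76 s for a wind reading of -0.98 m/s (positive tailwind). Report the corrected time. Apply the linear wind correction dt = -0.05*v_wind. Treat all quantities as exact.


dt = -0.05 * v_wind = -0.05 * -0.98 = 0.049 s
t_corrected = t_still + dt = 10.76 + (0.049)
t_corrected = 10.809 s

10.809 s


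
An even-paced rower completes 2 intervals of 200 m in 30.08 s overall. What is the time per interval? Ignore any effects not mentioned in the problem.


Split time = total_time / n_laps = 30.08 / 2
Split time = 15.04 s per lap

15.04 s


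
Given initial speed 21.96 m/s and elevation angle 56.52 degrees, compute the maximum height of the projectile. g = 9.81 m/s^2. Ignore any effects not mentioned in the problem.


H = (v*sin(theta))^2 / (2*g)
vy = v*sin(theta) = 21.96 * sin(56.52 deg) = 18.3164 m/s
H = vy^2 / (2*g) = 335.4891 / (2*9.81)
H = 335.4891 / 19.62 = 17.0993 m

17.0993 m


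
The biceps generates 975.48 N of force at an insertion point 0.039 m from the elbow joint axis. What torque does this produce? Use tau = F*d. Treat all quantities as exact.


tau = F * d
tau = 975.48 * 0.039
tau = 38.0437 N*m

38.0437 N*m


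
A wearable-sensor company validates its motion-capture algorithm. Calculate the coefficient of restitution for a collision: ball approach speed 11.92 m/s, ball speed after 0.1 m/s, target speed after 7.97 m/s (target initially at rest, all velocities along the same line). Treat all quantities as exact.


e = (v2_after - v1_after) / (v1_before - v2_before)
Numerator = 7.97 - 0.1 = 7.87
Denominator = 11.92 - 0 = 11.92
e = 7.87 / 11.92 = 0.6602

0.6602


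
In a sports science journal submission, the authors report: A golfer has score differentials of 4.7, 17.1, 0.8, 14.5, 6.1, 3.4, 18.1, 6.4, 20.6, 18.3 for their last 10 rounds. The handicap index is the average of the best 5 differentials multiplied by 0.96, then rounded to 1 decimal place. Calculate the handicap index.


All differentials: 4.7, 17.1, 0.8, 14.5, 6.1, 3.4, 18.1, 6.4, 20.6, 18.3
Sorted: 0.8, 3.4, 4.7, 6.1, 6.4, 14.5, 17.1, 18.1, 18.3, 20.6
Best 5: 0.8, 3.4, 4.7, 6.1, 6.4
Average of best = 21.4 / 5 = 4.28
Raw index = 4.28 * 0.96 = 4.1088
Handicap index = round(4.1088, 1) = 4.1

4.1


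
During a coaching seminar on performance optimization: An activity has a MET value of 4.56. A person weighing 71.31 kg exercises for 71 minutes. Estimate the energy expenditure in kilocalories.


kcal = MET * mass * time_hr
Convert time: 71 min = 1.1833 hr
kcal = 4.56 * 71.31 * 1.1833
kcal = 384.7888 kcal

384.7888 kcal


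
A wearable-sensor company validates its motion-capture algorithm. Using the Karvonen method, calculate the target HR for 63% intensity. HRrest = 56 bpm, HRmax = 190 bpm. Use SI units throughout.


Target = HRrest + pct*(HRmax - HRrest)
Heart rate reserve = HRmax - HRrest = 190 - 56 = 134 bpm
Fraction = 63% = 0.63
Target = 56 + 0.63 * 134
Target = 56 + 84.42 = 140.42 bpm

140.42 bpm


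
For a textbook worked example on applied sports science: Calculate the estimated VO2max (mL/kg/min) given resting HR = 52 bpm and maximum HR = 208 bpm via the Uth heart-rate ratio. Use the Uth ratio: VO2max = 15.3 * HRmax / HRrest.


VO2max = 15.3 * HRmax / HRrest
VO2max = 15.3 * 208 / 52
VO2max = 3182.4 / 52 = 61.2 mL/kg/min

61.2 mL/kg/min


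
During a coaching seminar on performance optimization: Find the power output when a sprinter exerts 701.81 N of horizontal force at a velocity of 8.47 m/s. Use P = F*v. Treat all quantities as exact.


P = F * v
P = 701.81 * 8.47
P = 5944.3307 W

5944.3307 W


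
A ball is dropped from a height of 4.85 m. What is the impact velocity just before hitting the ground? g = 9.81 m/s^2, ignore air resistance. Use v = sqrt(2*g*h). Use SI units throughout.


v = sqrt(2 * g * h)
v = sqrt(2 * 9.81 * 4.85)
v = sqrt(95.157) = 9.7548 m/s

9.7548 m/s


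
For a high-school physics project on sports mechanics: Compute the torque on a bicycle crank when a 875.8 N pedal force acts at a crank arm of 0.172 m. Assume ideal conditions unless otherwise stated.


tau = F * d
tau = 875.8 * 0.172
tau = 150.6376 N*m

150.6376 N*m


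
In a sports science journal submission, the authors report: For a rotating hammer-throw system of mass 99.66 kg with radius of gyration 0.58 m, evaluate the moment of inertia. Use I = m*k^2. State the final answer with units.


I = m * k^2
I = 99.66 * 0.58^2
I = 99.66 * 0.3364 = 33.5256 kg*m^2

33.5256 kg*m^2


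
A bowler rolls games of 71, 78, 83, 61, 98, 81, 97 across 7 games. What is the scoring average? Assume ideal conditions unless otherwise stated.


Average = sum / n
Sum = 569
Average = 569 / 7 = 81.2857

81.2857


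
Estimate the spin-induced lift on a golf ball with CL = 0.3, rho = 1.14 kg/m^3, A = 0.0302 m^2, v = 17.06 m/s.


FM = 0.5 * CL * rho * A * v^2
FM = 0.5 * 0.3 * 1.14 * 0.0302 * 17.06^2
v^2 = 291.0436
FM = 0.5 * 0.3 * 1.14 * 0.0302 * 291.0436 = 1.503 N

1.503 N


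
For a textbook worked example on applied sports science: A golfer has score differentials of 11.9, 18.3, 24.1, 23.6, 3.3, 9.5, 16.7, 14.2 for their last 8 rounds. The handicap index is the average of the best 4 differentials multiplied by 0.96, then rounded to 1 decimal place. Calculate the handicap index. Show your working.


All differentials: 11.9, 18.3, 24.1, 23.6, 3.3, 9.5, 16.7, 14.2
Sorted: 3.3, 9.5, 11.9, 14.2, 16.7, 18.3, 23.6, 24.1
Best 4: 3.3, 9.5, 11.9, 14.2
Average of best = 38.9 / 4 = 9.725
Raw index = 9.725 * 0.96 = 9.336
Handicap index = round(9.336, 1) = 9.3

9.3


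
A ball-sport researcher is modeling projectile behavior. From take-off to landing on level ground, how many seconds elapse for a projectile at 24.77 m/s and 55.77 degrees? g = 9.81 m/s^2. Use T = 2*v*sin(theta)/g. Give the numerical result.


T = 2*v*sin(theta)/g
sin(theta) = sin(55.77 deg) = 0.8268
T = 2*24.77*0.8268 / 9.81
T = 40.959 / 9.81 = 4.1752 s

4.1752 s


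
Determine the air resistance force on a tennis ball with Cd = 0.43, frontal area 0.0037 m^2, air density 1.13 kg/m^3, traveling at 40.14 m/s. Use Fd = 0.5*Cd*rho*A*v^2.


Fd = 0.5 * Cd * rho * A * v^2
Fd = 0.5 * 0.43 * 1.13 * 0.0037 * 40.14^2
v^2 = 1611.2196
Fd = 0.5 * 0.43 * 1.13 * 0.0037 * 1611.2196 = 1.4483 N

1.4483 N


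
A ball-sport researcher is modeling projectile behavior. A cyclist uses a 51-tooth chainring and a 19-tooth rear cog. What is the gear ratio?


GR = front_teeth / rear_teeth
GR = 51 / 19
GR = 2.6842

2.6842


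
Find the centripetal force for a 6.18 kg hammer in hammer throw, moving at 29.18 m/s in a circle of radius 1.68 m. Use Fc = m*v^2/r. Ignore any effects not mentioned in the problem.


Fc = m * v^2 / r
v^2 = 29.18^2 = 851.4724
Fc = 6.18 * 851.4724 / 1.68
Fc = 5262.0994 / 1.68 = 3132.202 N

3132.202 N


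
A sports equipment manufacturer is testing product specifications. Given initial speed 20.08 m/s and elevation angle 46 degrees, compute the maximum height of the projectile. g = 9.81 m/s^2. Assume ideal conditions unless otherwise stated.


H = (v*sin(theta))^2 / (2*g)
vy = v*sin(theta) = 20.08 * sin(46 deg) = 14.4443 m/s
H = vy^2 / (2*g) = 208.6391 / (2*9.81)
H = 208.6391 / 19.62 = 10.634 m

10.634 m


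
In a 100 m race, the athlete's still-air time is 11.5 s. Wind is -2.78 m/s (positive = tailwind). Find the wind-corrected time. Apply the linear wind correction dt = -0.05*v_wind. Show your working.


dt = -0.05 * v_wind = -0.05 * -2.78 = 0.139 s
t_corrected = t_still + dt = 11.5 + (0.139)
t_corrected = 11.639 s

11.639 s


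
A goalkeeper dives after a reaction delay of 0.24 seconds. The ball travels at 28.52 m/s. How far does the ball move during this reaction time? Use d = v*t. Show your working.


d = v * t
d = 28.52 * 0.24
d = 6.8448 m

6.8448 m


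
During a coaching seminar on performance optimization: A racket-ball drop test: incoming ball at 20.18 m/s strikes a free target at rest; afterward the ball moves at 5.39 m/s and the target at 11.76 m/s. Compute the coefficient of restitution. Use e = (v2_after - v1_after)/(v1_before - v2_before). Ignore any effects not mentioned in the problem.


e = (v2_after - v1_after) / (v1_before - v2_before)
Numerator = 11.76 - 5.39 = 6.37
Denominator = 20.18 - 0 = 20.18
e = 6.37 / 20.18 = 0.3157

0.3157


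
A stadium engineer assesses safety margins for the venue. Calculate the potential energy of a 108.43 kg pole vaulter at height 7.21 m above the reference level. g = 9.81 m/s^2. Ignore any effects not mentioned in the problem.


PE = m * g * h
PE = 108.43 * 9.81 * 7.21
PE = 1063.6983 * 7.21 = 7669.2647 J

7669.2647 J


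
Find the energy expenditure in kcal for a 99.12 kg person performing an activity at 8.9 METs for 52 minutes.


kcal = MET * mass * time_hr
Convert time: 52 min = 0.8667 hr
kcal = 8.9 * 99.12 * 0.8667
kcal = 764.5456 kcal

764.5456 kcal


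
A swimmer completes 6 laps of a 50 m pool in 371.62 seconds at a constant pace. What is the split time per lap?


Split time = total_time / n_laps = 371.62 / 6
Split time = 61.9367 s per lap

61.9367 s


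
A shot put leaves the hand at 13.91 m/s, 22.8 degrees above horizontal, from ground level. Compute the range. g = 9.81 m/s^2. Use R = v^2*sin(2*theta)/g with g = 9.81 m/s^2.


R = v^2 * sin(2*theta) / g
Convert angle to radians: theta = 22.8 deg = 0.3979 rad
sin(2*theta) = sin(0.7959) = 0.7145
R = 13.91^2 * 0.7145 / 9.81
R = 193.4881 * 0.7145 / 9.81 = 14.0919 m

14.0919 m


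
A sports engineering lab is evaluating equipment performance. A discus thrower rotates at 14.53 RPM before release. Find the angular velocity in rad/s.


omega = RPM * 2 * pi / 60
omega = 14.53 * 2 * 3.14159 / 60
omega = 91.2947 / 60 = 1.5216 rad/s

1.5216 rad/s


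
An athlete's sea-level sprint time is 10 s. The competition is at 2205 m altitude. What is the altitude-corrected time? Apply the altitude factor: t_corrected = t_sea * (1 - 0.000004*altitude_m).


Correction factor = 1 - 0.000004 * 2205 = 0.99118
t_corrected = t_sea * factor = 10 * 0.99118
t_corrected = 9.9118 s

9.9118 s


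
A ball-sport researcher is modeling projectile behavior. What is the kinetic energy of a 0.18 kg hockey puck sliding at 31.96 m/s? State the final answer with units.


KE = 0.5 * m * v^2
KE = 0.5 * 0.18 * 31.96^2
KE = 0.5 * 0.18 * 1021.4416 = 91.9297 J

91.9297 J


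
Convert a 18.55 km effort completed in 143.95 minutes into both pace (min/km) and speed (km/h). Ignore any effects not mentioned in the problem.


Pace = time / distance = 143.95 min / 18.55 km = 7.7601 min/km
Speed = distance / time_in_hours = 18.55 / 2.3992 hr
Speed = 7.7319 km/h

7.7601 min/km, 7.7319 km/h


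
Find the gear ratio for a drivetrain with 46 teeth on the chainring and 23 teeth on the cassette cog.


GR = front_teeth / rear_teeth
GR = 46 / 23
GR = 2

2


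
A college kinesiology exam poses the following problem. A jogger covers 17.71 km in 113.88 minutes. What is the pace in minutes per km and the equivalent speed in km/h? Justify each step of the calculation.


Pace = time / distance = 113.88 min / 17.71 km = 6.4303 min/km
Speed = distance / time_in_hours = 17.71 / 1.898 hr
Speed = 9.3309 km/h

6.4303 min/km, 9.3309 km/h


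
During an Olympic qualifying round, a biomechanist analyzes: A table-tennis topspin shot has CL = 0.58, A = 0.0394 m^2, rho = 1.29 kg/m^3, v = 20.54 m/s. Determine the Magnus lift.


FM = 0.5 * CL * rho * A * v^2
FM = 0.5 * 0.58 * 1.29 * 0.0394 * 20.54^2
v^2 = 421.8916
FM = 0.5 * 0.58 * 1.29 * 0.0394 * 421.8916 = 6.2185 N

6.2185 N


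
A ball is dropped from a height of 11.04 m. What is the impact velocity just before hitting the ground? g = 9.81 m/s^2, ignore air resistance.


v = sqrt(2 * g * h)
v = sqrt(2 * 9.81 * 11.04)
v = sqrt(216.6048) = 14.7175 m/s

14.7175 m/s


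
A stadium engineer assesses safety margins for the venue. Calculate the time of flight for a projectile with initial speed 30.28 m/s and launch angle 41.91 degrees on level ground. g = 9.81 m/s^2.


T = 2*v*sin(theta)/g
sin(theta) = sin(41.91 deg) = 0.668
T = 2*30.28*0.668 / 9.81
T = 40.4518 / 9.81 = 4.1235 s

4.1235 s


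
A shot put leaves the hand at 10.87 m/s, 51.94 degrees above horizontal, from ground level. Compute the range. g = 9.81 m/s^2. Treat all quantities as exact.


R = v^2 * sin(2*theta) / g
Convert angle to radians: theta = 51.94 deg = 0.9065 rad
sin(2*theta) = sin(1.813) = 0.9708
R = 10.87^2 * 0.9708 / 9.81
R = 118.1569 * 0.9708 / 9.81 = 11.6928 m

11.6928 m


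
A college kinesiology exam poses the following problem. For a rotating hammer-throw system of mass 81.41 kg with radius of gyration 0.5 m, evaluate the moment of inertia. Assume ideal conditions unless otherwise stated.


I = m * k^2
I = 81.41 * 0.5^2
I = 81.41 * 0.25 = 20.3525 kg*m^2

20.3525 kg*m^2


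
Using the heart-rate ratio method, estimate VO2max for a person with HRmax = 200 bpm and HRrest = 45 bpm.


VO2max = 15.3 * HRmax / HRrest
VO2max = 15.3 * 200 / 45
VO2max = 3060 / 45 = 68 mL/kg/min

68 mL/kg/min


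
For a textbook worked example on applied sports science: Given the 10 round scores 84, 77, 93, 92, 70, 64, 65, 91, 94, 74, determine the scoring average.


Average = sum / n
Sum = 804
Average = 804 / 10 = 80.4

80.4


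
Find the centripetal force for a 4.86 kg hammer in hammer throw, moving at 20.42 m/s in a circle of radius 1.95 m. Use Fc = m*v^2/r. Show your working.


Fc = m * v^2 / r
v^2 = 20.42^2 = 416.9764
Fc = 4.86 * 416.9764 / 1.95
Fc = 2026.5053 / 1.95 = 1039.2335 N

1039.2335 N


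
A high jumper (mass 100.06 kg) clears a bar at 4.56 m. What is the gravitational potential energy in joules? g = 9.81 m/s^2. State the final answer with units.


PE = m * g * h
PE = 100.06 * 9.81 * 4.56
PE = 981.5886 * 4.56 = 4476.044 J

4476.044 J


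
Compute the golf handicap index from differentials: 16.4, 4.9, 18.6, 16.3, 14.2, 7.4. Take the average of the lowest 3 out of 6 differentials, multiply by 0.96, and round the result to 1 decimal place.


All differentials: 16.4, 4.9, 18.6, 16.3, 14.2, 7.4
Sorted: 4.9, 7.4, 14.2, 16.3, 16.4, 18.6
Best 3: 4.9, 7.4, 14.2
Average of best = 26.5 / 3 = 8.8333
Raw index = 8.8333 * 0.96 = 8.48
Handicap index = round(8.48, 1) = 8.5

8.5


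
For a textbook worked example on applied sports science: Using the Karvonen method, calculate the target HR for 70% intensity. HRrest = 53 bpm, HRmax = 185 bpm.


Target = HRrest + pct*(HRmax - HRrest)
Heart rate reserve = HRmax - HRrest = 185 - 53 = 132 bpm
Fraction = 70% = 0.7
Target = 53 + 0.7 * 132
Target = 53 + 92.4 = 145.4 bpm

145.4 bpm


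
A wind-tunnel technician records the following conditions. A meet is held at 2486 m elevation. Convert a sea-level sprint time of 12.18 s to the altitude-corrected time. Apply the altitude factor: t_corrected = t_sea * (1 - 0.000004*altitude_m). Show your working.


Correction factor = 1 - 0.000004 * 2486 = 0.990056
t_corrected = t_sea * factor = 12.18 * 0.990056
t_corrected = 12.0589 s

12.0589 s


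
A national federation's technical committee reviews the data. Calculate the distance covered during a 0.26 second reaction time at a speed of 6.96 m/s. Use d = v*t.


d = v * t
d = 6.96 * 0.26
d = 1.8096 m

1.8096 m


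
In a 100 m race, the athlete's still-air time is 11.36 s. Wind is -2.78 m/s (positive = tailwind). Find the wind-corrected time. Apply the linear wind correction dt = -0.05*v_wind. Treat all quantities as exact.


dt = -0.05 * v_wind = -0.05 * -2.78 = 0.139 s
t_corrected = t_still + dt = 11.36 + (0.139)
t_corrected = 11.499 s

11.499 s


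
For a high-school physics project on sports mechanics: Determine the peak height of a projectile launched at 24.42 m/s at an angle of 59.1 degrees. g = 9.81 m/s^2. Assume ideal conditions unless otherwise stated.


H = (v*sin(theta))^2 / (2*g)
vy = v*sin(theta) = 24.42 * sin(59.1 deg) = 20.9539 m/s
H = vy^2 / (2*g) = 439.0678 / (2*9.81)
H = 439.0678 / 19.62 = 22.3786 m

22.3786 m


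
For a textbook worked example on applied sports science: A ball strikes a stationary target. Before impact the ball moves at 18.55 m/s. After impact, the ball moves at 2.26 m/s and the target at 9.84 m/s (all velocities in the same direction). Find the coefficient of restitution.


e = (v2_after - v1_after) / (v1_before - v2_before)
Numerator = 9.84 - 2.26 = 7.58
Denominator = 18.55 - 0 = 18.55
e = 7.58 / 18.55 = 0.4086

0.4086


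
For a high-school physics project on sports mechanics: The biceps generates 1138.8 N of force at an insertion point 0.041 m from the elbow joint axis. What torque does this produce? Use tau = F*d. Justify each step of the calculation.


tau = F * d
tau = 1138.8 * 0.041
tau = 46.6908 N*m

46.6908 N*m


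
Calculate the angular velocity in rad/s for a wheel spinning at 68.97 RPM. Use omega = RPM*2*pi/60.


omega = RPM * 2 * pi / 60
omega = 68.97 * 2 * 3.14159 / 60
omega = 433.3513 / 60 = 7.2225 rad/s

7.2225 rad/s


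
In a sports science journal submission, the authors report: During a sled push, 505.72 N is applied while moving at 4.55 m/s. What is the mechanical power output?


P = F * v
P = 505.72 * 4.55
P = 2301.026 W

2301.026 W


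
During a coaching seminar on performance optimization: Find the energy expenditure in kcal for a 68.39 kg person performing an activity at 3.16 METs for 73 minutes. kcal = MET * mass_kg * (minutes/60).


kcal = MET * mass * time_hr
Convert time: 73 min = 1.2167 hr
kcal = 3.16 * 68.39 * 1.2167
kcal = 262.9368 kcal

262.9368 kcal


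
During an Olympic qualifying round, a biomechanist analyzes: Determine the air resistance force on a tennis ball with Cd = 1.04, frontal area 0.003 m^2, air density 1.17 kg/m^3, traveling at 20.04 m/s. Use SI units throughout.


Fd = 0.5 * Cd * rho * A * v^2
Fd = 0.5 * 1.04 * 1.17 * 0.003 * 20.04^2
v^2 = 401.6016
Fd = 0.5 * 1.04 * 1.17 * 0.003 * 401.6016 = 0.733 N

0.733 N


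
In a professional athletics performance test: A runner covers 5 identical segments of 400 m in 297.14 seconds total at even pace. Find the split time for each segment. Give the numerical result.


Split time = total_time / n_laps = 297.14 / 5
Split time = 59.428 s per lap

59.428 s


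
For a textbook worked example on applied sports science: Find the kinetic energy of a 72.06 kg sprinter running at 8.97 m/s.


KE = 0.5 * m * v^2
KE = 0.5 * 72.06 * 8.97^2
KE = 0.5 * 72.06 * 80.4609 = 2899.0062 J

2899.0062 J


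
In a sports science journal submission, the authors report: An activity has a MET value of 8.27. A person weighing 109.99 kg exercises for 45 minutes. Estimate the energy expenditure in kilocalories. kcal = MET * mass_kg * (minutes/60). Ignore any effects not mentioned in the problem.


kcal = MET * mass * time_hr
Convert time: 45 min = 0.75 hr
kcal = 8.27 * 109.99 * 0.75
kcal = 682.213 kcal

682.213 kcal


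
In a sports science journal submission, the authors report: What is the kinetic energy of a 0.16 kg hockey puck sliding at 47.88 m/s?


KE = 0.5 * m * v^2
KE = 0.5 * 0.16 * 47.88^2
KE = 0.5 * 0.16 * 2292.4944 = 183.3996 J

183.3996 J


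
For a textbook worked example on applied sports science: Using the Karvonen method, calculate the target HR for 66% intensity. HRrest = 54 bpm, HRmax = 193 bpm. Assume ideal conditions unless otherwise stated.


Target = HRrest + pct*(HRmax - HRrest)
Heart rate reserve = HRmax - HRrest = 193 - 54 = 139 bpm
Fraction = 66% = 0.66
Target = 54 + 0.66 * 139
Target = 54 + 91.74 = 145.74 bpm

145.74 bpm


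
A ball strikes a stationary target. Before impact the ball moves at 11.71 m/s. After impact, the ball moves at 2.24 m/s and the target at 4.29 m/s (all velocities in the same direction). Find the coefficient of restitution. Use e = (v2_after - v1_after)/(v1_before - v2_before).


e = (v2_after - v1_after) / (v1_before - v2_before)
Numerator = 4.29 - 2.24 = 2.05
Denominator = 11.71 - 0 = 11.71
e = 2.05 / 11.71 = 0.1751

0.1751


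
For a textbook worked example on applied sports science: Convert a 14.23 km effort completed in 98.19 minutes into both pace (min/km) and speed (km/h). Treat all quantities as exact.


Pace = time / distance = 98.19 min / 14.23 km = 6.9002 min/km
Speed = distance / time_in_hours = 14.23 / 1.6365 hr
Speed = 8.6954 km/h

6.9002 min/km, 8.6954 km/h


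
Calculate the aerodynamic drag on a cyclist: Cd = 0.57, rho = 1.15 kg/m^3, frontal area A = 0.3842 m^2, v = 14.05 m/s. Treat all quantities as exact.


Fd = 0.5 * Cd * rho * A * v^2
Fd = 0.5 * 0.57 * 1.15 * 0.3842 * 14.05^2
v^2 = 197.4025
Fd = 0.5 * 0.57 * 1.15 * 0.3842 * 197.4025 = 24.8572 N

24.8572 N


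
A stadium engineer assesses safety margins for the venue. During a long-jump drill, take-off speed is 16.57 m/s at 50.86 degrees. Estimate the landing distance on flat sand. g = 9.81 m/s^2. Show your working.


R = v^2 * sin(2*theta) / g
Convert angle to radians: theta = 50.86 deg = 0.8877 rad
sin(2*theta) = sin(1.7753) = 0.9792
R = 16.57^2 * 0.9792 / 9.81
R = 274.5649 * 0.9792 / 9.81 = 27.4048 m

27.4048 m


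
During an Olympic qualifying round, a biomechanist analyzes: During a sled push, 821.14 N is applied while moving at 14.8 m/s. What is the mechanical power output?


P = F * v
P = 821.14 * 14.8
P = 12152.872 W

12152.872 W


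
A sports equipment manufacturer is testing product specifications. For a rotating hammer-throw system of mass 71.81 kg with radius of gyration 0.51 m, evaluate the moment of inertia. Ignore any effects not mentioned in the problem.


I = m * k^2
I = 71.81 * 0.51^2
I = 71.81 * 0.2601 = 18.6778 kg*m^2

18.6778 kg*m^2


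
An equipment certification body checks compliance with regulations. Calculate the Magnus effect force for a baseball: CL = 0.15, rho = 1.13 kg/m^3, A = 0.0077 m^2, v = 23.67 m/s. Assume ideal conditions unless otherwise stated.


FM = 0.5 * CL * rho * A * v^2
FM = 0.5 * 0.15 * 1.13 * 0.0077 * 23.67^2
v^2 = 560.2689
FM = 0.5 * 0.15 * 1.13 * 0.0077 * 560.2689 = 0.3656 N

0.3656 N


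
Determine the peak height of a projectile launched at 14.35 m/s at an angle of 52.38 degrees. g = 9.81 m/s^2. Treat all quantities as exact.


H = (v*sin(theta))^2 / (2*g)
vy = v*sin(theta) = 14.35 * sin(52.38 deg) = 11.3663 m/s
H = vy^2 / (2*g) = 129.1928 / (2*9.81)
H = 129.1928 / 19.62 = 6.5847 m

6.5847 m


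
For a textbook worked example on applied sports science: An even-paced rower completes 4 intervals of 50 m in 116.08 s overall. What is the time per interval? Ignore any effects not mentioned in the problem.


Split time = total_time / n_laps = 116.08 / 4
Split time = 29.02 s per lap

29.02 s


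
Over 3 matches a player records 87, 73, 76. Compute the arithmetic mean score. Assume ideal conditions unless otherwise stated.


Average = sum / n
Sum = 236
Average = 236 / 3 = 78.6667

78.6667


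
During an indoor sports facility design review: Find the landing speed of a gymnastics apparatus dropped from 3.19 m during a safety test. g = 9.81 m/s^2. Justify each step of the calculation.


v = sqrt(2 * g * h)
v = sqrt(2 * 9.81 * 3.19)
v = sqrt(62.5878) = 7.9112 m/s

7.9112 m/s


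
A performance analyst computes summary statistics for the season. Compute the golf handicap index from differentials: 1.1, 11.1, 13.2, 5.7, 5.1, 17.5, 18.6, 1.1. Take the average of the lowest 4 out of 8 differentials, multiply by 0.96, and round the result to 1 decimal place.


All differentials: 1.1, 11.1, 13.2, 5.7, 5.1, 17.5, 18.6, 1.1
Sorted: 1.1, 1.1, 5.1, 5.7, 11.1, 13.2, 17.5, 18.6
Best 4: 1.1, 1.1, 5.1, 5.7
Average of best = 13 / 4 = 3.25
Raw index = 3.25 * 0.96 = 3.12
Handicap index = round(3.12, 1) = 3.1

3.1


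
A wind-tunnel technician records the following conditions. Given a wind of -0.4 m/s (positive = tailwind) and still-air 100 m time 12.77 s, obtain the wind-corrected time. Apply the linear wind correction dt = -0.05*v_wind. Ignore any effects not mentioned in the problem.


dt = -0.05 * v_wind = -0.05 * -0.4 = 0.02 s
t_corrected = t_still + dt = 12.77 + (0.02)
t_corrected = 12.79 s

12.79 s


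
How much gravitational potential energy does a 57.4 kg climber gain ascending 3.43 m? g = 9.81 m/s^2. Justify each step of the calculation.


PE = m * g * h
PE = 57.4 * 9.81 * 3.43
PE = 563.094 * 3.43 = 1931.4124 J

1931.4124 J


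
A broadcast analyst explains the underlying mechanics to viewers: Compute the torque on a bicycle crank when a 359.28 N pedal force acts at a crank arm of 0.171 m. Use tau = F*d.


tau = F * d
tau = 359.28 * 0.171
tau = 61.4369 N*m

61.4369 N*m


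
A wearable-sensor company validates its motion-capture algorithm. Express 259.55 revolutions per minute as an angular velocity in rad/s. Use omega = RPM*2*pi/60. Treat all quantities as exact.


omega = RPM * 2 * pi / 60
omega = 259.55 * 2 * 3.14159 / 60
omega = 1630.8007 / 60 = 27.18 rad/s

27.18 rad/s


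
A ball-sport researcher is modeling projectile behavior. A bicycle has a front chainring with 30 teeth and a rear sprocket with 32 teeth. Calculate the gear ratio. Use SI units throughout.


GR = front_teeth / rear_teeth
GR = 30 / 32
GR = 0.9375

0.9375


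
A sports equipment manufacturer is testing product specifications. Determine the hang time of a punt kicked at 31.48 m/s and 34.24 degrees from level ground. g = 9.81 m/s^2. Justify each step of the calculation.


T = 2*v*sin(theta)/g
sin(theta) = sin(34.24 deg) = 0.5627
T = 2*31.48*0.5627 / 9.81
T = 35.4251 / 9.81 = 3.6111 s

3.6111 s


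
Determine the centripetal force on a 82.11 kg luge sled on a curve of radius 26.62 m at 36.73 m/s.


Fc = m * v^2 / r
v^2 = 36.73^2 = 1349.0929
Fc = 82.11 * 1349.0929 / 26.62
Fc = 110774.018 / 26.62 = 4161.308 N

4161.308 N


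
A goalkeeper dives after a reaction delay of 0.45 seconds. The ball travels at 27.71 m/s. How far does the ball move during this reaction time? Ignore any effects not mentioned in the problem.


d = v * t
d = 27.71 * 0.45
d = 12.4695 m

12.4695 m


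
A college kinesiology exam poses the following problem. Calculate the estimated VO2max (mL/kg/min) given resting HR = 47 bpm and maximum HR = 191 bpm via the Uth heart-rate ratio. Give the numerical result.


VO2max = 15.3 * HRmax / HRrest
VO2max = 15.3 * 191 / 47
VO2max = 2922.3 / 47 = 62.1766 mL/kg/min

62.1766 mL/kg/min


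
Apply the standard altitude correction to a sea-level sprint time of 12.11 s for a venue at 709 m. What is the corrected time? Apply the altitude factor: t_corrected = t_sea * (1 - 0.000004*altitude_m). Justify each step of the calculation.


Correction factor = 1 - 0.000004 * 709 = 0.997164
t_corrected = t_sea * factor = 12.11 * 0.997164
t_corrected = 12.0757 s

12.0757 s


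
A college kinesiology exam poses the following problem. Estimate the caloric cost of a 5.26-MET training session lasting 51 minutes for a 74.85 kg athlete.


kcal = MET * mass * time_hr
Convert time: 51 min = 0.85 hr
kcal = 5.26 * 74.85 * 0.85
kcal = 334.6543 kcal

334.6543 kcal


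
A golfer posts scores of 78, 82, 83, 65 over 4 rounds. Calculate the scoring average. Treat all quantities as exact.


Average = sum / n
Sum = 308
Average = 308 / 4 = 77

77


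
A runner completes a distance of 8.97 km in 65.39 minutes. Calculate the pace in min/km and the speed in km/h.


Pace = time / distance = 65.39 min / 8.97 km = 7.2899 min/km
Speed = distance / time_in_hours = 8.97 / 1.0898 hr
Speed = 8.2306 km/h

7.2899 min/km, 8.2306 km/h


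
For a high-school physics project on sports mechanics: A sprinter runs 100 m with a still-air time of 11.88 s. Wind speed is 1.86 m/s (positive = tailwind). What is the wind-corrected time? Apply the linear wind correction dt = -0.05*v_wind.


dt = -0.05 * v_wind = -0.05 * 1.86 = -0.093 s
t_corrected = t_still + dt = 11.88 + (-0.093)
t_corrected = 11.787 s

11.787 s


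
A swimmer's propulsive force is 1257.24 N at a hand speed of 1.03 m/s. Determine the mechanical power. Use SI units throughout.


P = F * v
P = 1257.24 * 1.03
P = 1294.9572 W

1294.9572 W


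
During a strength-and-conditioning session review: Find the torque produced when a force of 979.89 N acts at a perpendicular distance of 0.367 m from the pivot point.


tau = F * d
tau = 979.89 * 0.367
tau = 359.6196 N*m

359.6196 N*m


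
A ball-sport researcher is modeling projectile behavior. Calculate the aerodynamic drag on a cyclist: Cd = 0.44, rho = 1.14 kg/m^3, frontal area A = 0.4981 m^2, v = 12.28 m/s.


Fd = 0.5 * Cd * rho * A * v^2
Fd = 0.5 * 0.44 * 1.14 * 0.4981 * 12.28^2
v^2 = 150.7984
Fd = 0.5 * 0.44 * 1.14 * 0.4981 * 150.7984 = 18.8383 N

18.8383 N


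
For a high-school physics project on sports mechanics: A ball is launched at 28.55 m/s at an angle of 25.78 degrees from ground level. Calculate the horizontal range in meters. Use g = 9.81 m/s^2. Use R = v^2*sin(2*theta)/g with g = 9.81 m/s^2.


R = v^2 * sin(2*theta) / g
Convert angle to radians: theta = 25.78 deg = 0.4499 rad
sin(2*theta) = sin(0.8999) = 0.7833
R = 28.55^2 * 0.7833 / 9.81
R = 815.1025 * 0.7833 / 9.81 = 65.0802 m

65.0802 m


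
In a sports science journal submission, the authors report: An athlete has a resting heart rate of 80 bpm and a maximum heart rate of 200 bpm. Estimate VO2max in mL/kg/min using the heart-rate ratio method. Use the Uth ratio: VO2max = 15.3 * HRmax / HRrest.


VO2max = 15.3 * HRmax / HRrest
VO2max = 15.3 * 200 / 80
VO2max = 3060 / 80 = 38.25 mL/kg/min

38.25 mL/kg/min


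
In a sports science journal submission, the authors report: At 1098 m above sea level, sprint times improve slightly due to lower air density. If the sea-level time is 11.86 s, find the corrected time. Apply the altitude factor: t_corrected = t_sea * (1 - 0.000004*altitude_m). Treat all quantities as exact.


Correction factor = 1 - 0.000004 * 1098 = 0.995608
t_corrected = t_sea * factor = 11.86 * 0.995608
t_corrected = 11.8079 s

11.8079 s


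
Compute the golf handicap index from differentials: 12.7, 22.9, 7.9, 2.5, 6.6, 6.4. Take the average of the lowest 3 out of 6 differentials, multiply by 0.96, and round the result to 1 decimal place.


All differentials: 12.7, 22.9, 7.9, 2.5, 6.6, 6.4
Sorted: 2.5, 6.4, 6.6, 7.9, 12.7, 22.9
Best 3: 2.5, 6.4, 6.6
Average of best = 15.5 / 3 = 5.1667
Raw index = 5.1667 * 0.96 = 4.96
Handicap index = round(4.96, 1) = 5.0

5.0


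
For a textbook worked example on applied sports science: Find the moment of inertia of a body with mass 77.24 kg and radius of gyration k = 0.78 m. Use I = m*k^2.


I = m * k^2
I = 77.24 * 0.78^2
I = 77.24 * 0.6084 = 46.9928 kg*m^2

46.9928 kg*m^2


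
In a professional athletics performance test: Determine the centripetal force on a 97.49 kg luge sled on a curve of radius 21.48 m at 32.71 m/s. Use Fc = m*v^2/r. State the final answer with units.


Fc = m * v^2 / r
v^2 = 32.71^2 = 1069.9441
Fc = 97.49 * 1069.9441 / 21.48
Fc = 104308.8503 / 21.48 = 4856.0917 N

4856.0917 N


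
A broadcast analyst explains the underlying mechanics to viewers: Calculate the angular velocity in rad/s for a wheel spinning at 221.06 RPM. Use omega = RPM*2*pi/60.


omega = RPM * 2 * pi / 60
omega = 221.06 * 2 * 3.14159 / 60
omega = 1388.9609 / 60 = 23.1493 rad/s

23.1493 rad/s


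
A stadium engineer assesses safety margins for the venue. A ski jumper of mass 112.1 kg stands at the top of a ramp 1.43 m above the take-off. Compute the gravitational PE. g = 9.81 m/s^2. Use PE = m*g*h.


PE = m * g * h
PE = 112.1 * 9.81 * 1.43
PE = 1099.701 * 1.43 = 1572.5724 J

1572.5724 J


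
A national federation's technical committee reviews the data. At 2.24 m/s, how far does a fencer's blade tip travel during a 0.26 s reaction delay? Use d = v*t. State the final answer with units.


d = v * t
d = 2.24 * 0.26
d = 0.5824 m

0.5824 m


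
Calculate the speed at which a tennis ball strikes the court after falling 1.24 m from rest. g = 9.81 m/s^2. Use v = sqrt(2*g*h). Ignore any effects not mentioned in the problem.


v = sqrt(2 * g * h)
v = sqrt(2 * 9.81 * 1.24)
v = sqrt(24.3288) = 4.9324 m/s

4.9324 m/s


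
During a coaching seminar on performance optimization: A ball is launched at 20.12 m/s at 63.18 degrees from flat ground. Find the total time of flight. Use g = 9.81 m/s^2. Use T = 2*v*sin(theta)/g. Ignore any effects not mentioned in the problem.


T = 2*v*sin(theta)/g
sin(theta) = sin(63.18 deg) = 0.8924
T = 2*20.12*0.8924 / 9.81
T = 35.9113 / 9.81 = 3.6607 s

3.6607 s


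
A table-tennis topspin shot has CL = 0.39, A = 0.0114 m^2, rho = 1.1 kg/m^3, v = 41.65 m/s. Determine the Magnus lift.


FM = 0.5 * CL * rho * A * v^2
FM = 0.5 * 0.39 * 1.1 * 0.0114 * 41.65^2
v^2 = 1734.7225
FM = 0.5 * 0.39 * 1.1 * 0.0114 * 1734.7225 = 4.2419 N

4.2419 N


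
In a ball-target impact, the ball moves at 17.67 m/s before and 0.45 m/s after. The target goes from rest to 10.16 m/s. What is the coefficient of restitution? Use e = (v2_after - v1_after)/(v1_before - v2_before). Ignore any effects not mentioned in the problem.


e = (v2_after - v1_after) / (v1_before - v2_before)
Numerator = 10.16 - 0.45 = 9.71
Denominator = 17.67 - 0 = 17.67
e = 9.71 / 17.67 = 0.5495

0.5495


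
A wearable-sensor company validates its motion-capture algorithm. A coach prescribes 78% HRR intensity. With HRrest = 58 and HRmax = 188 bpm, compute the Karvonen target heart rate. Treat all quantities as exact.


Target = HRrest + pct*(HRmax - HRrest)
Heart rate reserve = HRmax - HRrest = 188 - 58 = 130 bpm
Fraction = 78% = 0.78
Target = 58 + 0.78 * 130
Target = 58 + 101.4 = 159.4 bpm

159.4 bpm


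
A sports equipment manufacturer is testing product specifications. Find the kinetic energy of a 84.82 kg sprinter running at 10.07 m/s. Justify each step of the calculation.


KE = 0.5 * m * v^2
KE = 0.5 * 84.82 * 10.07^2
KE = 0.5 * 84.82 * 101.4049 = 4300.5818 J

4300.5818 J


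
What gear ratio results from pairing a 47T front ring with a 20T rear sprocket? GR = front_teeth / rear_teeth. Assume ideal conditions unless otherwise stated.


GR = front_teeth / rear_teeth
GR = 47 / 20
GR = 2.35

2.35


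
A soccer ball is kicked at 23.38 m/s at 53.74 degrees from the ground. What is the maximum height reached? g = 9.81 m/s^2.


H = (v*sin(theta))^2 / (2*g)
vy = v*sin(theta) = 23.38 * sin(53.74 deg) = 18.8523 m/s
H = vy^2 / (2*g) = 355.4078 / (2*9.81)
H = 355.4078 / 19.62 = 18.1146 m

18.1146 m


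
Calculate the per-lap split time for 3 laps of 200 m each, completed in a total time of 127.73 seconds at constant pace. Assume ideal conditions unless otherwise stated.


Split time = total_time / n_laps = 127.73 / 3
Split time = 42.5767 s per lap

42.5767 s


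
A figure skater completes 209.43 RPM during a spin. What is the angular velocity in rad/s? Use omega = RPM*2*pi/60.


omega = RPM * 2 * pi / 60
omega = 209.43 * 2 * 3.14159 / 60
omega = 1315.8875 / 60 = 21.9315 rad/s

21.9315 rad/s


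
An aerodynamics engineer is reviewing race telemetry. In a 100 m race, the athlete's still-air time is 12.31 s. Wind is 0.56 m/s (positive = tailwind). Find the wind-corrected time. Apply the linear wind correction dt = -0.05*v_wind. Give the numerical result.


dt = -0.05 * v_wind = -0.05 * 0.56 = -0.028 s
t_corrected = t_still + dt = 12.31 + (-0.028)
t_corrected = 12.282 s

12.282 s


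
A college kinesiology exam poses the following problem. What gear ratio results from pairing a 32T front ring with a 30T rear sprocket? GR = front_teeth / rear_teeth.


GR = front_teeth / rear_teeth
GR = 32 / 30
GR = 1.0667

1.0667


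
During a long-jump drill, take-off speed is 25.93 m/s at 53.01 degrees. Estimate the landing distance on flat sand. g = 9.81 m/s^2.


R = v^2 * sin(2*theta) / g
Convert angle to radians: theta = 53.01 deg = 0.9252 rad
sin(2*theta) = sin(1.8504) = 0.9612
R = 25.93^2 * 0.9612 / 9.81
R = 672.3649 * 0.9612 / 9.81 = 65.8771 m

65.8771 m


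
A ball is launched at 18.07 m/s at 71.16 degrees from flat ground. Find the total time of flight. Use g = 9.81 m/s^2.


T = 2*v*sin(theta)/g
sin(theta) = sin(71.16 deg) = 0.9464
T = 2*18.07*0.9464 / 9.81
T = 34.2038 / 9.81 = 3.4866 s

3.4866 s


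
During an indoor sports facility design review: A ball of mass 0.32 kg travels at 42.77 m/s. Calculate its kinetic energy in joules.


KE = 0.5 * m * v^2
KE = 0.5 * 0.32 * 42.77^2
KE = 0.5 * 0.32 * 1829.2729 = 292.6837 J

292.6837 J


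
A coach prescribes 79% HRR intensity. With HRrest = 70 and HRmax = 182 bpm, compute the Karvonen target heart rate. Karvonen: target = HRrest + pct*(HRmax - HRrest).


Target = HRrest + pct*(HRmax - HRrest)
Heart rate reserve = HRmax - HRrest = 182 - 70 = 112 bpm
Fraction = 79% = 0.79
Target = 70 + 0.79 * 112
Target = 70 + 88.48 = 158.48 bpm

158.48 bpm


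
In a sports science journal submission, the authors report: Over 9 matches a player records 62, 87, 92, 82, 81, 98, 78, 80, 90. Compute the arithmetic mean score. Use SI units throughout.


Average = sum / n
Sum = 750
Average = 750 / 9 = 83.3333

83.3333


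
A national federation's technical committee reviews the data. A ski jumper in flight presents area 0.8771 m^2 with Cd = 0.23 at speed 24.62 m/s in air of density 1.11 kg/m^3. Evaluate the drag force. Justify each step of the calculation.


Fd = 0.5 * Cd * rho * A * v^2
Fd = 0.5 * 0.23 * 1.11 * 0.8771 * 24.62^2
v^2 = 606.1444
Fd = 0.5 * 0.23 * 1.11 * 0.8771 * 606.1444 = 67.865 N

67.865 N


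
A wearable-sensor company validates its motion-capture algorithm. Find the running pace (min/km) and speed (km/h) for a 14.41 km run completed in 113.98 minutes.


Pace = time / distance = 113.98 min / 14.41 km = 7.9098 min/km
Speed = distance / time_in_hours = 14.41 / 1.8997 hr
Speed = 7.5855 km/h

7.9098 min/km, 7.5855 km/h


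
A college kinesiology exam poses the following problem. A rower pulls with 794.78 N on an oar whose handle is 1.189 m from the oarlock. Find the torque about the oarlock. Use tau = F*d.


tau = F * d
tau = 794.78 * 1.189
tau = 944.9934 N*m

944.9934 N*m


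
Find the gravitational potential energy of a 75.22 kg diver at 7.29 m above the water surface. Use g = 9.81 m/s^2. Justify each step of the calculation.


PE = m * g * h
PE = 75.22 * 9.81 * 7.29
PE = 737.9082 * 7.29 = 5379.3508 J

5379.3508 J


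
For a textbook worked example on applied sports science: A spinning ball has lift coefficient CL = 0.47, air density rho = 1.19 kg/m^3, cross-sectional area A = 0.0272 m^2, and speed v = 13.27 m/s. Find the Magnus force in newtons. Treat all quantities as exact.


FM = 0.5 * CL * rho * A * v^2
FM = 0.5 * 0.47 * 1.19 * 0.0272 * 13.27^2
v^2 = 176.0929
FM = 0.5 * 0.47 * 1.19 * 0.0272 * 176.0929 = 1.3394 N

1.3394 N
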